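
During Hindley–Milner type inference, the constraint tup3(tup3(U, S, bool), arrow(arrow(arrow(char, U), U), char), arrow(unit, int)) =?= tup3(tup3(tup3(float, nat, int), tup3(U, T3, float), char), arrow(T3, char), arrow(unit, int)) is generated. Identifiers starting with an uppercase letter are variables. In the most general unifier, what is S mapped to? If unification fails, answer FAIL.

Decompose tup3/3: tup3(U, S, bool) =?= tup3(tup3(float, nat, int), tup3(U, T3, float), char),  arrow(arrow(arrow(char, U), U), char) =?= arrow(T3, char),  arrow(unit, int) =?= arrow(unit, int).
Decompose tup3/3: U =?= tup3(float, nat, int),  S =?= tup3(U, T3, float),  bool =?= char.
Bind U := tup3(float, nat, int); substituting into the 2 remaining equations that mention U gives: S =?= tup3(tup3(float, nat, int), T3, float),  arrow(arrow(arrow(char, tup3(float, nat, int)), tup3(float, nat, int)), char) =?= arrow(T3, char).
Bind S := tup3(tup3(float, nat, int), T3, float); no other remaining equation mentions S.
Clash: constants bool and char differ; no unifier exists.

FAIL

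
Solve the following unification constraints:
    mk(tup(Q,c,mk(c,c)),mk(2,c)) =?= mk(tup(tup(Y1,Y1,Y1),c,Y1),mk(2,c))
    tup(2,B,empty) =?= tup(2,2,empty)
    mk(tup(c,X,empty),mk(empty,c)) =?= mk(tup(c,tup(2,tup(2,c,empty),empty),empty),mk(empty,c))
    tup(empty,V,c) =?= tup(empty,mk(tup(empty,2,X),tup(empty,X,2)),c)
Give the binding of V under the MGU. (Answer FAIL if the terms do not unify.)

Decompose mk/2: tup(Q,c,mk(c,c)) =?= tup(tup(Y1,Y1,Y1),c,Y1),  mk(2,c) =?= mk(2,c).
Decompose tup/3: Q =?= tup(Y1,Y1,Y1),  c =?= c,  mk(c,c) =?= Y1.
Bind Q := tup(Y1,Y1,Y1); no other remaining equation mentions Q.
Delete trivial equation c =?= c.
Bind Y1 := mk(c,c); no other remaining equation mentions Y1. Substituting into the earlier binding gives Q := tup(mk(c,c),mk(c,c),mk(c,c)).
Delete trivial equation mk(2,c) =?= mk(2,c).
Decompose tup/3: 2 =?= 2,  B =?= 2,  empty =?= empty.
Delete trivial equation 2 =?= 2.
Bind B := 2; no other remaining equation mentions B.
Delete trivial equation empty =?= empty.
Decompose mk/2: tup(c,X,empty) =?= tup(c,tup(2,tup(2,c,empty),empty),empty),  mk(empty,c) =?= mk(empty,c).
Decompose tup/3: c =?= c,  X =?= tup(2,tup(2,c,empty),empty),  empty =?= empty.
Delete trivial equation c =?= c.
Bind X := tup(2,tup(2,c,empty),empty); substituting into the one remaining equation that mentions X gives: tup(empty,V,c) =?= tup(empty,mk(tup(empty,2,tup(2,tup(2,c,empty),empty)),tup(empty,tup(2,tup(2,c,empty),empty),2)),c).
Delete trivial equation empty =?= empty.
Delete trivial equation mk(empty,c) =?= mk(empty,c).
Decompose tup/3: empty =?= empty,  V =?= mk(tup(empty,2,tup(2,tup(2,c,empty),empty)),tup(empty,tup(2,tup(2,c,empty),empty),2)),  c =?= c.
Delete trivial equation empty =?= empty.
Bind V := mk(tup(empty,2,tup(2,tup(2,c,empty),empty)),tup(empty,tup(2,tup(2,c,empty),empty),2)); no other remaining equation mentions V.
Delete trivial equation c =?= c.
MGU = { Q -> tup(mk(c,c),mk(c,c),mk(c,c)), Y1 -> mk(c,c), B -> 2, X -> tup(2,tup(2,c,empty),empty), V -> mk(tup(empty,2,tup(2,tup(2,c,empty),empty)),tup(empty,tup(2,tup(2,c,empty),empty),2)) }, so V -> mk(tup(empty,2,tup(2,tup(2,c,empty),empty)),tup(empty,tup(2,tup(2,c,empty),empty),2)).

mk(tup(empty,2,tup(2,tup(2,c,empty),empty)),tup(empty,tup(2,tup(2,c,empty),empty),2))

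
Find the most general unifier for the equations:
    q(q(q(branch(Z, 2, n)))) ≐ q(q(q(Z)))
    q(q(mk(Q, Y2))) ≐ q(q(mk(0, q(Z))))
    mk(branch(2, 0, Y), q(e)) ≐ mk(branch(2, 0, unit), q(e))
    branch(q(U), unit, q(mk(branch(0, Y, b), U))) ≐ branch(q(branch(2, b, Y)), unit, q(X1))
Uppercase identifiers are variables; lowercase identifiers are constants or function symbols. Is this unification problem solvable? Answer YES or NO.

NO

Decompose q/1: q(q(branch(Z, 2, n))) ≐ q(q(Z)).
Decompose q/1: q(branch(Z, 2, n)) ≐ q(Z).
Decompose q/1: branch(Z, 2, n) ≐ Z.
Occurs check fails: Z occurs in branch(Z, 2, n); the equation Z ≐ branch(Z, 2, n) has no finite solution.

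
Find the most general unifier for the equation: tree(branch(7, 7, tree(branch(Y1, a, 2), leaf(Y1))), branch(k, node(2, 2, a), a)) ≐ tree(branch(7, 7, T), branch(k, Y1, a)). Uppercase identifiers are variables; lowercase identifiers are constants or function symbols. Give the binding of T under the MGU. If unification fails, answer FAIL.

tree(branch(node(2, 2, a), a, 2), leaf(node(2, 2, a)))

Decompose tree/2: branch(7, 7, tree(branch(Y1, a, 2), leaf(Y1))) ≐ branch(7, 7, T),  branch(k, node(2, 2, a), a) ≐ branch(k, Y1, a).
Decompose branch/3: 7 ≐ 7,  7 ≐ 7,  tree(branch(Y1, a, 2), leaf(Y1)) ≐ T.
Delete trivial equation 7 ≐ 7.
Delete trivial equation 7 ≐ 7.
Bind T := tree(branch(Y1, a, 2), leaf(Y1)); no other remaining equation mentions T.
Decompose branch/3: k ≐ k,  node(2, 2, a) ≐ Y1,  a ≐ a.
Delete trivial equation k ≐ k.
Bind Y1 := node(2, 2, a); no other remaining equation mentions Y1. Substituting into the earlier binding gives T := tree(branch(node(2, 2, a), a, 2), leaf(node(2, 2, a))).
Delete trivial equation a ≐ a.
MGU = { T := tree(branch(node(2, 2, a), a, 2), leaf(node(2, 2, a))), Y1 := node(2, 2, a) }, so T := tree(branch(node(2, 2, a), a, 2), leaf(node(2, 2, a))).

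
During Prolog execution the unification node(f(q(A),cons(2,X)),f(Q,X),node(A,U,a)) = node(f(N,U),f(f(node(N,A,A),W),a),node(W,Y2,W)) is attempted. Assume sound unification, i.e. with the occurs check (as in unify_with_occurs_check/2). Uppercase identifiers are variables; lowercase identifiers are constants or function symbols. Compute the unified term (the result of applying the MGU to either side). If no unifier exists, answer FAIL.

Decompose node/3: f(q(A),cons(2,X)) = f(N,U),  f(Q,X) = f(f(node(N,A,A),W),a),  node(A,U,a) = node(W,Y2,W).
Decompose f/2: q(A) = N,  cons(2,X) = U.
Bind N := q(A); substituting into the one remaining equation that mentions N gives: f(Q,X) = f(f(node(q(A),A,A),W),a).
Bind U := cons(2,X); substituting into the one remaining equation that mentions U gives: node(A,cons(2,X),a) = node(W,Y2,W).
Decompose f/2: Q = f(node(q(A),A,A),W),  X = a.
Bind Q := f(node(q(A),A,A),W); no other remaining equation mentions Q.
Bind X := a; substituting into the remaining equation gives: node(A,cons(2,a),a) = node(W,Y2,W). Substituting into the earlier binding gives U := cons(2,a).
Decompose node/3: A = W,  cons(2,a) = Y2,  a = W.
Bind A := W; no other remaining equation mentions A. Substituting into the earlier bindings gives N := q(W), Q := f(node(q(W),W,W),W).
Bind Y2 := cons(2,a); no other remaining equation mentions Y2.
Bind W := a. Substituting into the earlier bindings gives N := q(a), Q := f(node(q(a),a,a),a), A := a.
Applying the MGU to either side gives node(f(q(a),cons(2,a)),f(f(node(q(a),a,a),a),a),node(a,cons(2,a),a)).

node(f(q(a),cons(2,a)),f(f(node(q(a),a,a),a),a),node(a,cons(2,a),a))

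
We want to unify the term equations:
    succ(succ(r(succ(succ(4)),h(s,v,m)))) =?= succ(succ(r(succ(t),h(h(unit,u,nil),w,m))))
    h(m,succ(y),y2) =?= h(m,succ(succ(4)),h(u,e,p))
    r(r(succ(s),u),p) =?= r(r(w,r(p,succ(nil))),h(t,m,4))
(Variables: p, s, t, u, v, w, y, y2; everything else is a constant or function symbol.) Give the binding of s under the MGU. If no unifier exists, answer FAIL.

h(unit,r(h(succ(4),m,4),succ(nil)),nil)

Decompose succ/1: succ(r(succ(succ(4)),h(s,v,m))) =?= succ(r(succ(t),h(h(unit,u,nil),w,m))).
Decompose succ/1: r(succ(succ(4)),h(s,v,m)) =?= r(succ(t),h(h(unit,u,nil),w,m)).
Decompose r/2: succ(succ(4)) =?= succ(t),  h(s,v,m) =?= h(h(unit,u,nil),w,m).
Decompose succ/1: succ(4) =?= t.
Bind t := succ(4); substituting into the one remaining equation that mentions t gives: r(r(succ(s),u),p) =?= r(r(w,r(p,succ(nil))),h(succ(4),m,4)).
Decompose h/3: s =?= h(unit,u,nil),  v =?= w,  m =?= m.
Bind s := h(unit,u,nil); substituting into the one remaining equation that mentions s gives: r(r(succ(h(unit,u,nil)),u),p) =?= r(r(w,r(p,succ(nil))),h(succ(4),m,4)).
Bind v := w; no other remaining equation mentions v.
Delete trivial equation m =?= m.
Decompose h/3: m =?= m,  succ(y) =?= succ(succ(4)),  y2 =?= h(u,e,p).
Delete trivial equation m =?= m.
Decompose succ/1: y =?= succ(4).
Bind y := succ(4); no other remaining equation mentions y.
Bind y2 := h(u,e,p); no other remaining equation mentions y2.
Decompose r/2: r(succ(h(unit,u,nil)),u) =?= r(w,r(p,succ(nil))),  p =?= h(succ(4),m,4).
Decompose r/2: succ(h(unit,u,nil)) =?= w,  u =?= r(p,succ(nil)).
Bind w := succ(h(unit,u,nil)); no other remaining equation mentions w. Substituting into the earlier binding gives v := succ(h(unit,u,nil)).
Bind u := r(p,succ(nil)); no other remaining equation mentions u. Substituting into the earlier bindings gives s := h(unit,r(p,succ(nil)),nil), v := succ(h(unit,r(p,succ(nil)),nil)), y2 := h(r(p,succ(nil)),e,p), w := succ(h(unit,r(p,succ(nil)),nil)).
Bind p := h(succ(4),m,4). Substituting into the earlier bindings gives s := h(unit,r(h(succ(4),m,4),succ(nil)),nil), v := succ(h(unit,r(h(succ(4),m,4),succ(nil)),nil)), y2 := h(r(h(succ(4),m,4),succ(nil)),e,h(succ(4),m,4)), w := succ(h(unit,r(h(succ(4),m,4),succ(nil)),nil)), u := r(h(succ(4),m,4),succ(nil)).
MGU = { t -> succ(4), s -> h(unit,r(h(succ(4),m,4),succ(nil)),nil), v -> succ(h(unit,r(h(succ(4),m,4),succ(nil)),nil)), y -> succ(4), y2 -> h(r(h(succ(4),m,4),succ(nil)),e,h(succ(4),m,4)), w -> succ(h(unit,r(h(succ(4),m,4),succ(nil)),nil)), u -> r(h(succ(4),m,4),succ(nil)), p -> h(succ(4),m,4) }, so s -> h(unit,r(h(succ(4),m,4),succ(nil)),nil).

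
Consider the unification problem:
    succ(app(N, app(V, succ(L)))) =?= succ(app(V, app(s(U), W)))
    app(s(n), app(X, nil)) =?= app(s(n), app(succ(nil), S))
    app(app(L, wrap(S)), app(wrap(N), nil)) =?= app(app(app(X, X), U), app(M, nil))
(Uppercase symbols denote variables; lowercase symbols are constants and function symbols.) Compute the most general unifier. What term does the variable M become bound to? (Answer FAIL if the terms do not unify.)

wrap(s(wrap(nil)))

Decompose succ/1: app(N, app(V, succ(L))) =?= app(V, app(s(U), W)).
Decompose app/2: N =?= V,  app(V, succ(L)) =?= app(s(U), W).
Bind N := V; substituting into the one remaining equation that mentions N gives: app(app(L, wrap(S)), app(wrap(V), nil)) =?= app(app(app(X, X), U), app(M, nil)).
Decompose app/2: V =?= s(U),  succ(L) =?= W.
Bind V := s(U); substituting into the one remaining equation that mentions V gives: app(app(L, wrap(S)), app(wrap(s(U)), nil)) =?= app(app(app(X, X), U), app(M, nil)). Substituting into the earlier binding gives N := s(U).
Bind W := succ(L); no other remaining equation mentions W.
Decompose app/2: s(n) =?= s(n),  app(X, nil) =?= app(succ(nil), S).
Delete trivial equation s(n) =?= s(n).
Decompose app/2: X =?= succ(nil),  nil =?= S.
Bind X := succ(nil); substituting into the one remaining equation that mentions X gives: app(app(L, wrap(S)), app(wrap(s(U)), nil)) =?= app(app(app(succ(nil), succ(nil)), U), app(M, nil)).
Bind S := nil; substituting into the remaining equation gives: app(app(L, wrap(nil)), app(wrap(s(U)), nil)) =?= app(app(app(succ(nil), succ(nil)), U), app(M, nil)).
Decompose app/2: app(L, wrap(nil)) =?= app(app(succ(nil), succ(nil)), U),  app(wrap(s(U)), nil) =?= app(M, nil).
Decompose app/2: L =?= app(succ(nil), succ(nil)),  wrap(nil) =?= U.
Bind L := app(succ(nil), succ(nil)); no other remaining equation mentions L. Substituting into the earlier binding gives W := succ(app(succ(nil), succ(nil))).
Bind U := wrap(nil); substituting into the remaining equation gives: app(wrap(s(wrap(nil))), nil) =?= app(M, nil). Substituting into the earlier bindings gives N := s(wrap(nil)), V := s(wrap(nil)).
Decompose app/2: wrap(s(wrap(nil))) =?= M,  nil =?= nil.
Bind M := wrap(s(wrap(nil))); no other remaining equation mentions M.
Delete trivial equation nil =?= nil.
MGU = { N -> s(wrap(nil)), V -> s(wrap(nil)), W -> succ(app(succ(nil), succ(nil))), X -> succ(nil), S -> nil, L -> app(succ(nil), succ(nil)), U -> wrap(nil), M -> wrap(s(wrap(nil))) }, so M -> wrap(s(wrap(nil))).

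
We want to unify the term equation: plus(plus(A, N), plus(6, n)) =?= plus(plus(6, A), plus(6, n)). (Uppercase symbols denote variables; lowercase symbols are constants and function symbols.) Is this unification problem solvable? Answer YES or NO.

YES

Decompose plus/2: plus(A, N) =?= plus(6, A),  plus(6, n) =?= plus(6, n).
Decompose plus/2: A =?= 6,  N =?= A.
Bind A := 6; substituting into the one remaining equation that mentions A gives: N =?= 6.
Bind N := 6; no other remaining equation mentions N.
Delete trivial equation plus(6, n) =?= plus(6, n).
No equations remain and no clash or occurs-check failure arose, so a unifier exists.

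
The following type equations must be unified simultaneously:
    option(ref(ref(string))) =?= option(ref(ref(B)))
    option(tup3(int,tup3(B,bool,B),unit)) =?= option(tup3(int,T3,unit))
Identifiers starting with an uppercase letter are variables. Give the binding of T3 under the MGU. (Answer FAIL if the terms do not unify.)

tup3(string,bool,string)

Decompose option/1: ref(ref(string)) =?= ref(ref(B)).
Decompose ref/1: ref(string) =?= ref(B).
Decompose ref/1: string =?= B.
Bind B := string; substituting into the remaining equation gives: option(tup3(int,tup3(string,bool,string),unit)) =?= option(tup3(int,T3,unit)).
Decompose option/1: tup3(int,tup3(string,bool,string),unit) =?= tup3(int,T3,unit).
Decompose tup3/3: int =?= int,  tup3(string,bool,string) =?= T3,  unit =?= unit.
Delete trivial equation int =?= int.
Bind T3 := tup3(string,bool,string); no other remaining equation mentions T3.
Delete trivial equation unit =?= unit.
MGU = { B ↦ string, T3 ↦ tup3(string,bool,string) }, so T3 ↦ tup3(string,bool,string).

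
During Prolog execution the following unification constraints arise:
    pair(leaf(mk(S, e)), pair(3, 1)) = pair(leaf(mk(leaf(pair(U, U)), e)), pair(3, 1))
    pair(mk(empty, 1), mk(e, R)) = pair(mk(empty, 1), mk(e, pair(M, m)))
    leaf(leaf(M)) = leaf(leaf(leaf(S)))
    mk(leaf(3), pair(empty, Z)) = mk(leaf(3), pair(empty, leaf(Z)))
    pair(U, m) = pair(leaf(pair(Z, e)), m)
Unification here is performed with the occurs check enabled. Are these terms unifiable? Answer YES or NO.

Decompose pair/2: leaf(mk(S, e)) = leaf(mk(leaf(pair(U, U)), e)),  pair(3, 1) = pair(3, 1).
Decompose leaf/1: mk(S, e) = mk(leaf(pair(U, U)), e).
Decompose mk/2: S = leaf(pair(U, U)),  e = e.
Bind S := leaf(pair(U, U)); substituting into the one remaining equation that mentions S gives: leaf(leaf(M)) = leaf(leaf(leaf(leaf(pair(U, U))))).
Delete trivial equation e = e.
Delete trivial equation pair(3, 1) = pair(3, 1).
Decompose pair/2: mk(empty, 1) = mk(empty, 1),  mk(e, R) = mk(e, pair(M, m)).
Delete trivial equation mk(empty, 1) = mk(empty, 1).
Decompose mk/2: e = e,  R = pair(M, m).
Delete trivial equation e = e.
Bind R := pair(M, m); no other remaining equation mentions R.
Decompose leaf/1: leaf(M) = leaf(leaf(leaf(pair(U, U)))).
Decompose leaf/1: M = leaf(leaf(pair(U, U))).
Bind M := leaf(leaf(pair(U, U))); no other remaining equation mentions M. Substituting into the earlier binding gives R := pair(leaf(leaf(pair(U, U))), m).
Decompose mk/2: leaf(3) = leaf(3),  pair(empty, Z) = pair(empty, leaf(Z)).
Delete trivial equation leaf(3) = leaf(3).
Decompose pair/2: empty = empty,  Z = leaf(Z).
Delete trivial equation empty = empty.
Occurs check fails: Z occurs in leaf(Z); the equation Z = leaf(Z) has no finite solution.

NO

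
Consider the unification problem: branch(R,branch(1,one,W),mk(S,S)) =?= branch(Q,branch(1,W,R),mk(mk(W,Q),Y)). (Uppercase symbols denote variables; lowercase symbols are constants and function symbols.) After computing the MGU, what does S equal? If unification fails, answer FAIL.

Decompose branch/3: R =?= Q,  branch(1,one,W) =?= branch(1,W,R),  mk(S,S) =?= mk(mk(W,Q),Y).
Bind R := Q; substituting into the one remaining equation that mentions R gives: branch(1,one,W) =?= branch(1,W,Q).
Decompose branch/3: 1 =?= 1,  one =?= W,  W =?= Q.
Delete trivial equation 1 =?= 1.
Bind W := one; substituting into the remaining equations gives: one =?= Q,  mk(S,S) =?= mk(mk(one,Q),Y).
Bind Q := one; substituting into the remaining equation gives: mk(S,S) =?= mk(mk(one,one),Y). Substituting into the earlier binding gives R := one.
Decompose mk/2: S =?= mk(one,one),  S =?= Y.
Bind S := mk(one,one); substituting into the remaining equation gives: mk(one,one) =?= Y.
Bind Y := mk(one,one).
MGU = { R := one, W := one, Q := one, S := mk(one,one), Y := mk(one,one) }, so S := mk(one,one).

mk(one,one)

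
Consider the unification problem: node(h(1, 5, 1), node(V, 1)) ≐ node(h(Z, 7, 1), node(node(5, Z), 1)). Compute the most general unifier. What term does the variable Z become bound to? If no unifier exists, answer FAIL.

Decompose node/2: h(1, 5, 1) ≐ h(Z, 7, 1),  node(V, 1) ≐ node(node(5, Z), 1).
Decompose h/3: 1 ≐ Z,  5 ≐ 7,  1 ≐ 1.
Bind Z := 1; substituting into the one remaining equation that mentions Z gives: node(V, 1) ≐ node(node(5, 1), 1).
Clash: constants 5 and 7 differ; no unifier exists.

FAIL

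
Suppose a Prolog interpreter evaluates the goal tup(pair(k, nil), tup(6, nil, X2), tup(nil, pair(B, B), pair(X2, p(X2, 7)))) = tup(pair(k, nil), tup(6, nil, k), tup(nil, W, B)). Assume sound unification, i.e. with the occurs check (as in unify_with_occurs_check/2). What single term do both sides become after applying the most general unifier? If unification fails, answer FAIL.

Decompose tup/3: pair(k, nil) = pair(k, nil),  tup(6, nil, X2) = tup(6, nil, k),  tup(nil, pair(B, B), pair(X2, p(X2, 7))) = tup(nil, W, B).
Delete trivial equation pair(k, nil) = pair(k, nil).
Decompose tup/3: 6 = 6,  nil = nil,  X2 = k.
Delete trivial equation 6 = 6.
Delete trivial equation nil = nil.
Bind X2 := k; substituting into the remaining equation gives: tup(nil, pair(B, B), pair(k, p(k, 7))) = tup(nil, W, B).
Decompose tup/3: nil = nil,  pair(B, B) = W,  pair(k, p(k, 7)) = B.
Delete trivial equation nil = nil.
Bind W := pair(B, B); no other remaining equation mentions W.
Bind B := pair(k, p(k, 7)). Substituting into the earlier binding gives W := pair(pair(k, p(k, 7)), pair(k, p(k, 7))).
Applying the MGU to either side gives tup(pair(k, nil), tup(6, nil, k), tup(nil, pair(pair(k, p(k, 7)), pair(k, p(k, 7))), pair(k, p(k, 7)))).

tup(pair(k, nil), tup(6, nil, k), tup(nil, pair(pair(k, p(k, 7)), pair(k, p(k, 7))), pair(k, p(k, 7))))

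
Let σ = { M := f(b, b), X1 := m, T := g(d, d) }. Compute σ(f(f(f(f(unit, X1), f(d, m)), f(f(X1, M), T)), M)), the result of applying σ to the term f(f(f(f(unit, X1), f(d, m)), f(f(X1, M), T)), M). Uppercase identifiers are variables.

Replace each occurrence of M with f(b, b).
Replace each occurrence of X1 with m.
Replace each occurrence of T with g(d, d).
Result: f(f(f(f(unit, m), f(d, m)), f(f(m, f(b, b)), g(d, d))), f(b, b)).

f(f(f(f(unit, m), f(d, m)), f(f(m, f(b, b)), g(d, d))), f(b, b))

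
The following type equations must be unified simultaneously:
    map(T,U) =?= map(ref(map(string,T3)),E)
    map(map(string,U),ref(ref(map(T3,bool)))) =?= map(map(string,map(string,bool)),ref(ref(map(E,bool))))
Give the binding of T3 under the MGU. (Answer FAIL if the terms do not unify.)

map(string,bool)

Decompose map/2: T =?= ref(map(string,T3)),  U =?= E.
Bind T := ref(map(string,T3)); no other remaining equation mentions T.
Bind U := E; substituting into the remaining equation gives: map(map(string,E),ref(ref(map(T3,bool)))) =?= map(map(string,map(string,bool)),ref(ref(map(E,bool)))).
Decompose map/2: map(string,E) =?= map(string,map(string,bool)),  ref(ref(map(T3,bool))) =?= ref(ref(map(E,bool))).
Decompose map/2: string =?= string,  E =?= map(string,bool).
Delete trivial equation string =?= string.
Bind E := map(string,bool); substituting into the remaining equation gives: ref(ref(map(T3,bool))) =?= ref(ref(map(map(string,bool),bool))). Substituting into the earlier binding gives U := map(string,bool).
Decompose ref/1: ref(map(T3,bool)) =?= ref(map(map(string,bool),bool)).
Decompose ref/1: map(T3,bool) =?= map(map(string,bool),bool).
Decompose map/2: T3 =?= map(string,bool),  bool =?= bool.
Bind T3 := map(string,bool); no other remaining equation mentions T3. Substituting into the earlier binding gives T := ref(map(string,map(string,bool))).
Delete trivial equation bool =?= bool.
MGU = { T -> ref(map(string,map(string,bool))), U -> map(string,bool), E -> map(string,bool), T3 -> map(string,bool) }, so T3 -> map(string,bool).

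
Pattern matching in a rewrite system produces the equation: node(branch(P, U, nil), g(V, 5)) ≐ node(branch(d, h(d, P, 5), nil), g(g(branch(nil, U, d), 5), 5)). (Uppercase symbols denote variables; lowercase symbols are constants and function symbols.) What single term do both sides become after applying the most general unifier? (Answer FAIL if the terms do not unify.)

Decompose node/2: branch(P, U, nil) ≐ branch(d, h(d, P, 5), nil),  g(V, 5) ≐ g(g(branch(nil, U, d), 5), 5).
Decompose branch/3: P ≐ d,  U ≐ h(d, P, 5),  nil ≐ nil.
Bind P := d; substituting into the one remaining equation that mentions P gives: U ≐ h(d, d, 5).
Bind U := h(d, d, 5); substituting into the one remaining equation that mentions U gives: g(V, 5) ≐ g(g(branch(nil, h(d, d, 5), d), 5), 5).
Delete trivial equation nil ≐ nil.
Decompose g/2: V ≐ g(branch(nil, h(d, d, 5), d), 5),  5 ≐ 5.
Bind V := g(branch(nil, h(d, d, 5), d), 5); no other remaining equation mentions V.
Delete trivial equation 5 ≐ 5.
Applying the MGU to either side gives node(branch(d, h(d, d, 5), nil), g(g(branch(nil, h(d, d, 5), d), 5), 5)).

node(branch(d, h(d, d, 5), nil), g(g(branch(nil, h(d, d, 5), d), 5), 5))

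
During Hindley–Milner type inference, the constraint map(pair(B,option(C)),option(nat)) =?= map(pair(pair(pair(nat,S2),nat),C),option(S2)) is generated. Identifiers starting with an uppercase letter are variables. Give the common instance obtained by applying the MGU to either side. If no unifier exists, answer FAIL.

FAIL

Decompose map/2: pair(B,option(C)) =?= pair(pair(pair(nat,S2),nat),C),  option(nat) =?= option(S2).
Decompose pair/2: B =?= pair(pair(nat,S2),nat),  option(C) =?= C.
Bind B := pair(pair(nat,S2),nat); no other remaining equation mentions B.
Occurs check fails: C occurs in option(C); the equation C =?= option(C) has no finite solution.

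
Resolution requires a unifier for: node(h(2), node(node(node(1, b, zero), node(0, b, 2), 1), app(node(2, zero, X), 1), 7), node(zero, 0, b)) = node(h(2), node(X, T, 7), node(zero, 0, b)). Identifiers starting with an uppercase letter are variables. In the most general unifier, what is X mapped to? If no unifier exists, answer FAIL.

Decompose node/3: h(2) = h(2),  node(node(node(1, b, zero), node(0, b, 2), 1), app(node(2, zero, X), 1), 7) = node(X, T, 7),  node(zero, 0, b) = node(zero, 0, b).
Delete trivial equation h(2) = h(2).
Decompose node/3: node(node(1, b, zero), node(0, b, 2), 1) = X,  app(node(2, zero, X), 1) = T,  7 = 7.
Bind X := node(node(1, b, zero), node(0, b, 2), 1); substituting into the one remaining equation that mentions X gives: app(node(2, zero, node(node(1, b, zero), node(0, b, 2), 1)), 1) = T.
Bind T := app(node(2, zero, node(node(1, b, zero), node(0, b, 2), 1)), 1); no other remaining equation mentions T.
Delete trivial equation 7 = 7.
Delete trivial equation node(zero, 0, b) = node(zero, 0, b).
MGU = { X := node(node(1, b, zero), node(0, b, 2), 1), T := app(node(2, zero, node(node(1, b, zero), node(0, b, 2), 1)), 1) }, so X := node(node(1, b, zero), node(0, b, 2), 1).

node(node(1, b, zero), node(0, b, 2), 1)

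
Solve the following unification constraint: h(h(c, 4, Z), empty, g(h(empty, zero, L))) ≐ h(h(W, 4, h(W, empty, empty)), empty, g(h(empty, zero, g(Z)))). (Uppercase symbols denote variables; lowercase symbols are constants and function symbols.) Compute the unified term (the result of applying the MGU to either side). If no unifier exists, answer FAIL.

Decompose h/3: h(c, 4, Z) ≐ h(W, 4, h(W, empty, empty)),  empty ≐ empty,  g(h(empty, zero, L)) ≐ g(h(empty, zero, g(Z))).
Decompose h/3: c ≐ W,  4 ≐ 4,  Z ≐ h(W, empty, empty).
Bind W := c; substituting into the one remaining equation that mentions W gives: Z ≐ h(c, empty, empty).
Delete trivial equation 4 ≐ 4.
Bind Z := h(c, empty, empty); substituting into the one remaining equation that mentions Z gives: g(h(empty, zero, L)) ≐ g(h(empty, zero, g(h(c, empty, empty)))).
Delete trivial equation empty ≐ empty.
Decompose g/1: h(empty, zero, L) ≐ h(empty, zero, g(h(c, empty, empty))).
Decompose h/3: empty ≐ empty,  zero ≐ zero,  L ≐ g(h(c, empty, empty)).
Delete trivial equation empty ≐ empty.
Delete trivial equation zero ≐ zero.
Bind L := g(h(c, empty, empty)).
Applying the MGU to either side gives h(h(c, 4, h(c, empty, empty)), empty, g(h(empty, zero, g(h(c, empty, empty))))).

h(h(c, 4, h(c, empty, empty)), empty, g(h(empty, zero, g(h(c, empty, empty)))))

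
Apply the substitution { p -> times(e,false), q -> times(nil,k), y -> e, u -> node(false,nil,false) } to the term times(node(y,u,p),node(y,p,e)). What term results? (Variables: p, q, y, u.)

times(node(e,node(false,nil,false),times(e,false)),node(e,times(e,false),e))

Replace each occurrence of p with times(e,false).
Replace each occurrence of y with e.
Replace each occurrence of u with node(false,nil,false).
Result: times(node(e,node(false,nil,false),times(e,false)),node(e,times(e,false),e)).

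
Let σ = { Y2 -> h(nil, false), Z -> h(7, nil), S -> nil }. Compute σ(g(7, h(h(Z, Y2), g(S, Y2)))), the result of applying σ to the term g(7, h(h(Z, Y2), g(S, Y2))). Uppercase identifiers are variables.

g(7, h(h(h(7, nil), h(nil, false)), g(nil, h(nil, false))))

Replace each occurrence of Y2 with h(nil, false).
Replace each occurrence of Z with h(7, nil).
Replace each occurrence of S with nil.
Result: g(7, h(h(h(7, nil), h(nil, false)), g(nil, h(nil, false)))).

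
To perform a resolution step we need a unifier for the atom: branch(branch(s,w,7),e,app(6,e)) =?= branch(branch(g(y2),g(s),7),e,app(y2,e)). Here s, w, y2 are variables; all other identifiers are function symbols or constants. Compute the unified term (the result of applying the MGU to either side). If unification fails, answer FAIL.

branch(branch(g(6),g(g(6)),7),e,app(6,e))

Decompose branch/3: branch(s,w,7) =?= branch(g(y2),g(s),7),  e =?= e,  app(6,e) =?= app(y2,e).
Decompose branch/3: s =?= g(y2),  w =?= g(s),  7 =?= 7.
Bind s := g(y2); substituting into the one remaining equation that mentions s gives: w =?= g(g(y2)).
Bind w := g(g(y2)); no other remaining equation mentions w.
Delete trivial equation 7 =?= 7.
Delete trivial equation e =?= e.
Decompose app/2: 6 =?= y2,  e =?= e.
Bind y2 := 6; no other remaining equation mentions y2. Substituting into the earlier bindings gives s := g(6), w := g(g(6)).
Delete trivial equation e =?= e.
Applying the MGU to either side gives branch(branch(g(6),g(g(6)),7),e,app(6,e)).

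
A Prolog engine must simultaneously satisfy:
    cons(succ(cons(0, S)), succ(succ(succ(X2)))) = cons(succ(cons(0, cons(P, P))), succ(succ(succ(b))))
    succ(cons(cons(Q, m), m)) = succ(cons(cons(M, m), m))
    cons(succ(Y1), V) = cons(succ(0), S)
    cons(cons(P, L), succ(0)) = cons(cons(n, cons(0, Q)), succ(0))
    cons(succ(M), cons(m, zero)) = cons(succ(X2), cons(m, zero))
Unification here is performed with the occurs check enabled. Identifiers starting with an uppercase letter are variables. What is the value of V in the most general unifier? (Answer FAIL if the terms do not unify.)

Decompose cons/2: succ(cons(0, S)) = succ(cons(0, cons(P, P))),  succ(succ(succ(X2))) = succ(succ(succ(b))).
Decompose succ/1: cons(0, S) = cons(0, cons(P, P)).
Decompose cons/2: 0 = 0,  S = cons(P, P).
Delete trivial equation 0 = 0.
Bind S := cons(P, P); substituting into the one remaining equation that mentions S gives: cons(succ(Y1), V) = cons(succ(0), cons(P, P)).
Decompose succ/1: succ(succ(X2)) = succ(succ(b)).
Decompose succ/1: succ(X2) = succ(b).
Decompose succ/1: X2 = b.
Bind X2 := b; substituting into the one remaining equation that mentions X2 gives: cons(succ(M), cons(m, zero)) = cons(succ(b), cons(m, zero)).
Decompose succ/1: cons(cons(Q, m), m) = cons(cons(M, m), m).
Decompose cons/2: cons(Q, m) = cons(M, m),  m = m.
Decompose cons/2: Q = M,  m = m.
Bind Q := M; substituting into the one remaining equation that mentions Q gives: cons(cons(P, L), succ(0)) = cons(cons(n, cons(0, M)), succ(0)).
Delete trivial equation m = m.
Delete trivial equation m = m.
Decompose cons/2: succ(Y1) = succ(0),  V = cons(P, P).
Decompose succ/1: Y1 = 0.
Bind Y1 := 0; no other remaining equation mentions Y1.
Bind V := cons(P, P); no other remaining equation mentions V.
Decompose cons/2: cons(P, L) = cons(n, cons(0, M)),  succ(0) = succ(0).
Decompose cons/2: P = n,  L = cons(0, M).
Bind P := n; no other remaining equation mentions P. Substituting into the earlier bindings gives S := cons(n, n), V := cons(n, n).
Bind L := cons(0, M); no other remaining equation mentions L.
Delete trivial equation succ(0) = succ(0).
Decompose cons/2: succ(M) = succ(b),  cons(m, zero) = cons(m, zero).
Decompose succ/1: M = b.
Bind M := b; no other remaining equation mentions M. Substituting into the earlier bindings gives Q := b, L := cons(0, b).
Delete trivial equation cons(m, zero) = cons(m, zero).
MGU = { S = cons(n, n), X2 = b, Q = b, Y1 = 0, V = cons(n, n), P = n, L = cons(0, b), M = b }, so V = cons(n, n).

cons(n, n)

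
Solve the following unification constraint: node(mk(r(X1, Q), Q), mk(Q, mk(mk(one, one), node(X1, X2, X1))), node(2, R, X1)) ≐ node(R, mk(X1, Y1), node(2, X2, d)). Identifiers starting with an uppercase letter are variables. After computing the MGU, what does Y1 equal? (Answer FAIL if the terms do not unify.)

Decompose node/3: mk(r(X1, Q), Q) ≐ R,  mk(Q, mk(mk(one, one), node(X1, X2, X1))) ≐ mk(X1, Y1),  node(2, R, X1) ≐ node(2, X2, d).
Bind R := mk(r(X1, Q), Q); substituting into the one remaining equation that mentions R gives: node(2, mk(r(X1, Q), Q), X1) ≐ node(2, X2, d).
Decompose mk/2: Q ≐ X1,  mk(mk(one, one), node(X1, X2, X1)) ≐ Y1.
Bind Q := X1; substituting into the one remaining equation that mentions Q gives: node(2, mk(r(X1, X1), X1), X1) ≐ node(2, X2, d). Substituting into the earlier binding gives R := mk(r(X1, X1), X1).
Bind Y1 := mk(mk(one, one), node(X1, X2, X1)); no other remaining equation mentions Y1.
Decompose node/3: 2 ≐ 2,  mk(r(X1, X1), X1) ≐ X2,  X1 ≐ d.
Delete trivial equation 2 ≐ 2.
Bind X2 := mk(r(X1, X1), X1); no other remaining equation mentions X2. Substituting into the earlier binding gives Y1 := mk(mk(one, one), node(X1, mk(r(X1, X1), X1), X1)).
Bind X1 := d. Substituting into the earlier bindings gives R := mk(r(d, d), d), Q := d, Y1 := mk(mk(one, one), node(d, mk(r(d, d), d), d)), X2 := mk(r(d, d), d).
MGU = { R := mk(r(d, d), d), Q := d, Y1 := mk(mk(one, one), node(d, mk(r(d, d), d), d)), X2 := mk(r(d, d), d), X1 := d }, so Y1 := mk(mk(one, one), node(d, mk(r(d, d), d), d)).

mk(mk(one, one), node(d, mk(r(d, d), d), d))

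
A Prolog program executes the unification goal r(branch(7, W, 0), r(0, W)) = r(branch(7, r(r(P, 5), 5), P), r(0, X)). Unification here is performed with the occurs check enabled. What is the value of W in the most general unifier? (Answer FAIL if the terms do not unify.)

r(r(0, 5), 5)

Decompose r/2: branch(7, W, 0) = branch(7, r(r(P, 5), 5), P),  r(0, W) = r(0, X).
Decompose branch/3: 7 = 7,  W = r(r(P, 5), 5),  0 = P.
Delete trivial equation 7 = 7.
Bind W := r(r(P, 5), 5); substituting into the one remaining equation that mentions W gives: r(0, r(r(P, 5), 5)) = r(0, X).
Bind P := 0; substituting into the remaining equation gives: r(0, r(r(0, 5), 5)) = r(0, X). Substituting into the earlier binding gives W := r(r(0, 5), 5).
Decompose r/2: 0 = 0,  r(r(0, 5), 5) = X.
Delete trivial equation 0 = 0.
Bind X := r(r(0, 5), 5).
MGU = { W = r(r(0, 5), 5), P = 0, X = r(r(0, 5), 5) }, so W = r(r(0, 5), 5).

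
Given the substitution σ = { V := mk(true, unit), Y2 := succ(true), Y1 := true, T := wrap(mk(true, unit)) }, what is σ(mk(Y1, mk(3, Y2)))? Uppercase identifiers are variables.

Replace each occurrence of Y2 with succ(true).
Replace each occurrence of Y1 with true.
Result: mk(true, mk(3, succ(true))).

mk(true, mk(3, succ(true)))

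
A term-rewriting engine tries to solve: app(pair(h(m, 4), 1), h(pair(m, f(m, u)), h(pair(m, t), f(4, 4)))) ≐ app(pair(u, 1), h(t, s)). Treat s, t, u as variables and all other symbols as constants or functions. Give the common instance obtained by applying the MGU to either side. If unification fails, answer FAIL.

app(pair(h(m, 4), 1), h(pair(m, f(m, h(m, 4))), h(pair(m, pair(m, f(m, h(m, 4)))), f(4, 4))))

Decompose app/2: pair(h(m, 4), 1) ≐ pair(u, 1),  h(pair(m, f(m, u)), h(pair(m, t), f(4, 4))) ≐ h(t, s).
Decompose pair/2: h(m, 4) ≐ u,  1 ≐ 1.
Bind u := h(m, 4); substituting into the one remaining equation that mentions u gives: h(pair(m, f(m, h(m, 4))), h(pair(m, t), f(4, 4))) ≐ h(t, s).
Delete trivial equation 1 ≐ 1.
Decompose h/2: pair(m, f(m, h(m, 4))) ≐ t,  h(pair(m, t), f(4, 4)) ≐ s.
Bind t := pair(m, f(m, h(m, 4))); substituting into the remaining equation gives: h(pair(m, pair(m, f(m, h(m, 4)))), f(4, 4)) ≐ s.
Bind s := h(pair(m, pair(m, f(m, h(m, 4)))), f(4, 4)).
Applying the MGU to either side gives app(pair(h(m, 4), 1), h(pair(m, f(m, h(m, 4))), h(pair(m, pair(m, f(m, h(m, 4)))), f(4, 4)))).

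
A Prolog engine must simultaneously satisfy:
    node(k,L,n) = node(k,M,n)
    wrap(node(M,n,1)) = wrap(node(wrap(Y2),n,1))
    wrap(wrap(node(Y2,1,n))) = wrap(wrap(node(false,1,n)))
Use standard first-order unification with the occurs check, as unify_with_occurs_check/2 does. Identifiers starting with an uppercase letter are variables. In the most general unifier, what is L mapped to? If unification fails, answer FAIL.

Decompose node/3: k = k,  L = M,  n = n.
Delete trivial equation k = k.
Bind L := M; no other remaining equation mentions L.
Delete trivial equation n = n.
Decompose wrap/1: node(M,n,1) = node(wrap(Y2),n,1).
Decompose node/3: M = wrap(Y2),  n = n,  1 = 1.
Bind M := wrap(Y2); no other remaining equation mentions M. Substituting into the earlier binding gives L := wrap(Y2).
Delete trivial equation n = n.
Delete trivial equation 1 = 1.
Decompose wrap/1: wrap(node(Y2,1,n)) = wrap(node(false,1,n)).
Decompose wrap/1: node(Y2,1,n) = node(false,1,n).
Decompose node/3: Y2 = false,  1 = 1,  n = n.
Bind Y2 := false; no other remaining equation mentions Y2. Substituting into the earlier bindings gives L := wrap(false), M := wrap(false).
Delete trivial equation 1 = 1.
Delete trivial equation n = n.
MGU = { L -> wrap(false), M -> wrap(false), Y2 -> false }, so L -> wrap(false).

wrap(false)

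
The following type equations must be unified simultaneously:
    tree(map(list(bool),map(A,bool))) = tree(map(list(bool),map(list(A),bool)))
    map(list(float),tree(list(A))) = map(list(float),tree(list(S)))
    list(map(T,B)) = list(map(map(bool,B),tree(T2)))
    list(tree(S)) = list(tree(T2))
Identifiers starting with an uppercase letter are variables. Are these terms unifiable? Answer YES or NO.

NO

Decompose tree/1: map(list(bool),map(A,bool)) = map(list(bool),map(list(A),bool)).
Decompose map/2: list(bool) = list(bool),  map(A,bool) = map(list(A),bool).
Delete trivial equation list(bool) = list(bool).
Decompose map/2: A = list(A),  bool = bool.
Occurs check fails: A occurs in list(A); the equation A = list(A) has no finite solution.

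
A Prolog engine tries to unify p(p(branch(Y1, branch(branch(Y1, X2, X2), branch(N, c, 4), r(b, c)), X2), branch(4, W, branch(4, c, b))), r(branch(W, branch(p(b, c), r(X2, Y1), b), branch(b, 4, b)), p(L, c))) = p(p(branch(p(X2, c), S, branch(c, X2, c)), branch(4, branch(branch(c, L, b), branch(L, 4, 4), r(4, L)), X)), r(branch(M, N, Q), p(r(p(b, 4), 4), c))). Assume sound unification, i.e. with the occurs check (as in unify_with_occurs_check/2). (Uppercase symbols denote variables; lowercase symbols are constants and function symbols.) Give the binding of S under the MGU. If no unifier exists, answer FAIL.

FAIL

Decompose p/2: p(branch(Y1, branch(branch(Y1, X2, X2), branch(N, c, 4), r(b, c)), X2), branch(4, W, branch(4, c, b))) = p(branch(p(X2, c), S, branch(c, X2, c)), branch(4, branch(branch(c, L, b), branch(L, 4, 4), r(4, L)), X)),  r(branch(W, branch(p(b, c), r(X2, Y1), b), branch(b, 4, b)), p(L, c)) = r(branch(M, N, Q), p(r(p(b, 4), 4), c)).
Decompose p/2: branch(Y1, branch(branch(Y1, X2, X2), branch(N, c, 4), r(b, c)), X2) = branch(p(X2, c), S, branch(c, X2, c)),  branch(4, W, branch(4, c, b)) = branch(4, branch(branch(c, L, b), branch(L, 4, 4), r(4, L)), X).
Decompose branch/3: Y1 = p(X2, c),  branch(branch(Y1, X2, X2), branch(N, c, 4), r(b, c)) = S,  X2 = branch(c, X2, c).
Bind Y1 := p(X2, c); substituting into the 2 remaining equations that mention Y1 gives: branch(branch(p(X2, c), X2, X2), branch(N, c, 4), r(b, c)) = S,  r(branch(W, branch(p(b, c), r(X2, p(X2, c)), b), branch(b, 4, b)), p(L, c)) = r(branch(M, N, Q), p(r(p(b, 4), 4), c)).
Bind S := branch(branch(p(X2, c), X2, X2), branch(N, c, 4), r(b, c)); no other remaining equation mentions S.
Occurs check fails: X2 occurs in branch(c, X2, c); the equation X2 = branch(c, X2, c) has no finite solution.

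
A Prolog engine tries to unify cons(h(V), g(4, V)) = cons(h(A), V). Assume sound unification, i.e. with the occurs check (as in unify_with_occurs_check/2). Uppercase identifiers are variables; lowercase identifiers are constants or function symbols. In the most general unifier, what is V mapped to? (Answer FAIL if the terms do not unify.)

FAIL

Decompose cons/2: h(V) = h(A),  g(4, V) = V.
Decompose h/1: V = A.
Bind V := A; substituting into the remaining equation gives: g(4, A) = A.
Occurs check fails: A occurs in g(4, A); the equation A = g(4, A) has no finite solution.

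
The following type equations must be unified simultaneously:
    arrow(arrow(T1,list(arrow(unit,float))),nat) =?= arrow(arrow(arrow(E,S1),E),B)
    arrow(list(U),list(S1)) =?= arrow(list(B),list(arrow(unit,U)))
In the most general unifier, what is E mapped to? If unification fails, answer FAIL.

list(arrow(unit,float))

Decompose arrow/2: arrow(T1,list(arrow(unit,float))) =?= arrow(arrow(E,S1),E),  nat =?= B.
Decompose arrow/2: T1 =?= arrow(E,S1),  list(arrow(unit,float)) =?= E.
Bind T1 := arrow(E,S1); no other remaining equation mentions T1.
Bind E := list(arrow(unit,float)); no other remaining equation mentions E. Substituting into the earlier binding gives T1 := arrow(list(arrow(unit,float)),S1).
Bind B := nat; substituting into the remaining equation gives: arrow(list(U),list(S1)) =?= arrow(list(nat),list(arrow(unit,U))).
Decompose arrow/2: list(U) =?= list(nat),  list(S1) =?= list(arrow(unit,U)).
Decompose list/1: U =?= nat.
Bind U := nat; substituting into the remaining equation gives: list(S1) =?= list(arrow(unit,nat)).
Decompose list/1: S1 =?= arrow(unit,nat).
Bind S1 := arrow(unit,nat). Substituting into the earlier binding gives T1 := arrow(list(arrow(unit,float)),arrow(unit,nat)).
MGU = { T1 -> arrow(list(arrow(unit,float)),arrow(unit,nat)), E -> list(arrow(unit,float)), B -> nat, U -> nat, S1 -> arrow(unit,nat) }, so E -> list(arrow(unit,float)).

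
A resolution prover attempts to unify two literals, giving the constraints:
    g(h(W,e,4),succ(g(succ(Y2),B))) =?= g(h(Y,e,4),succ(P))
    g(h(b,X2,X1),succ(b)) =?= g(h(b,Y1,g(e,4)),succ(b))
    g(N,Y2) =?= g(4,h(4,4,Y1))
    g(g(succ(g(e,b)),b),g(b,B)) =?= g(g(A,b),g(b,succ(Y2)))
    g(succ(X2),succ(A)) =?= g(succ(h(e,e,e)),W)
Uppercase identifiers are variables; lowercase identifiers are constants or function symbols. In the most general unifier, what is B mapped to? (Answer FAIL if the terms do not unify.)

succ(h(4,4,h(e,e,e)))

Decompose g/2: h(W,e,4) =?= h(Y,e,4),  succ(g(succ(Y2),B)) =?= succ(P).
Decompose h/3: W =?= Y,  e =?= e,  4 =?= 4.
Bind W := Y; substituting into the one remaining equation that mentions W gives: g(succ(X2),succ(A)) =?= g(succ(h(e,e,e)),Y).
Delete trivial equation e =?= e.
Delete trivial equation 4 =?= 4.
Decompose succ/1: g(succ(Y2),B) =?= P.
Bind P := g(succ(Y2),B); no other remaining equation mentions P.
Decompose g/2: h(b,X2,X1) =?= h(b,Y1,g(e,4)),  succ(b) =?= succ(b).
Decompose h/3: b =?= b,  X2 =?= Y1,  X1 =?= g(e,4).
Delete trivial equation b =?= b.
Bind X2 := Y1; substituting into the one remaining equation that mentions X2 gives: g(succ(Y1),succ(A)) =?= g(succ(h(e,e,e)),Y).
Bind X1 := g(e,4); no other remaining equation mentions X1.
Delete trivial equation succ(b) =?= succ(b).
Decompose g/2: N =?= 4,  Y2 =?= h(4,4,Y1).
Bind N := 4; no other remaining equation mentions N.
Bind Y2 := h(4,4,Y1); substituting into the one remaining equation that mentions Y2 gives: g(g(succ(g(e,b)),b),g(b,B)) =?= g(g(A,b),g(b,succ(h(4,4,Y1)))). Substituting into the earlier binding gives P := g(succ(h(4,4,Y1)),B).
Decompose g/2: g(succ(g(e,b)),b) =?= g(A,b),  g(b,B) =?= g(b,succ(h(4,4,Y1))).
Decompose g/2: succ(g(e,b)) =?= A,  b =?= b.
Bind A := succ(g(e,b)); substituting into the one remaining equation that mentions A gives: g(succ(Y1),succ(succ(g(e,b)))) =?= g(succ(h(e,e,e)),Y).
Delete trivial equation b =?= b.
Decompose g/2: b =?= b,  B =?= succ(h(4,4,Y1)).
Delete trivial equation b =?= b.
Bind B := succ(h(4,4,Y1)); no other remaining equation mentions B. Substituting into the earlier binding gives P := g(succ(h(4,4,Y1)),succ(h(4,4,Y1))).
Decompose g/2: succ(Y1) =?= succ(h(e,e,e)),  succ(succ(g(e,b))) =?= Y.
Decompose succ/1: Y1 =?= h(e,e,e).
Bind Y1 := h(e,e,e); no other remaining equation mentions Y1. Substituting into the earlier bindings gives P := g(succ(h(4,4,h(e,e,e))),succ(h(4,4,h(e,e,e)))), X2 := h(e,e,e), Y2 := h(4,4,h(e,e,e)), B := succ(h(4,4,h(e,e,e))).
Bind Y := succ(succ(g(e,b))). Substituting into the earlier binding gives W := succ(succ(g(e,b))).
MGU = { W := succ(succ(g(e,b))), P := g(succ(h(4,4,h(e,e,e))),succ(h(4,4,h(e,e,e)))), X2 := h(e,e,e), X1 := g(e,4), N := 4, Y2 := h(4,4,h(e,e,e)), A := succ(g(e,b)), B := succ(h(4,4,h(e,e,e))), Y1 := h(e,e,e), Y := succ(succ(g(e,b))) }, so B := succ(h(4,4,h(e,e,e))).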